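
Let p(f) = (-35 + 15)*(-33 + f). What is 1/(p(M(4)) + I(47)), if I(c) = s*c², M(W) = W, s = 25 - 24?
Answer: 1/2789 ≈ 0.00035855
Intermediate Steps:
s = 1
p(f) = 660 - 20*f (p(f) = -20*(-33 + f) = 660 - 20*f)
I(c) = c² (I(c) = 1*c² = c²)
1/(p(M(4)) + I(47)) = 1/((660 - 20*4) + 47²) = 1/((660 - 80) + 2209) = 1/(580 + 2209) = 1/2789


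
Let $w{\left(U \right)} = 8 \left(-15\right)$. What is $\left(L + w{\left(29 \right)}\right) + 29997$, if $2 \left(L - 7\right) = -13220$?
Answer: $23274$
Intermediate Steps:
$w{\left(U \right)} = -120$
$L = -6603$ ($L = 7 + \frac{1}{2} \left(-13220\right) = 7 - 6610 = -6603$)
$\left(L + w{\left(29 \right)}\right) + 29997 = \left(-6603 - 120\right) + 29997 = -6723 + 29997 = 23274$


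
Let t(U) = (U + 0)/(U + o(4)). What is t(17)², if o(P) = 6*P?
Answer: 289/1681 ≈ 0.17192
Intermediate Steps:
t(U) = U/(24 + U) (t(U) = (U + 0)/(U + 6*4) = U/(U + 24) = U/(24 + U))
t(17)² = (17/(24 + 17))² = (17/41)² = 289/1681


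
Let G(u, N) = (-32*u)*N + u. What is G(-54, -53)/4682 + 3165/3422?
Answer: -149383353/8010902 ≈ -18.648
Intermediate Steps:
G(u, N) = u - 32*N*u (G(u, N) = -32*N*u + u = u - 32*N*u)
G(-54, -53)/4682 + 3165/3422 = -54*(1 - 32*(-53))/4682 + 3165/3422 = -54*(1 + 1696)*(1/4682) + 3165*(1/3422) = -54*1697*(1/4682) + 3165/3422 = -91638*1/4682 + 3165/3422 = -45819/2341 + 3165/3422 = -149383353/8010902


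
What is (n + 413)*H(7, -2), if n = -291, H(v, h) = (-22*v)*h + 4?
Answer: 38064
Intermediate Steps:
H(v, h) = 4 - 22*h*v (H(v, h) = -22*h*v + 4 = 4 - 22*h*v)
(n + 413)*H(7, -2) = (-291 + 413)*(4 - 22*(-2)*7) = 122*(4 + 308) = 122*312 = 38064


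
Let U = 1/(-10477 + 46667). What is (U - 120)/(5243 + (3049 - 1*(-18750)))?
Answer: -4342799/978649980 ≈ -0.0044375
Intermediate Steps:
U = 1/36190 ≈ 2.7632e-5
(U - 120)/(5243 + (3049 - 1*(-18750))) = (1/36190 - 120)/(5243 + (3049 - 1*(-18750))) = -4342799/(36190*(5243 + (3049 + 18750))) = -4342799/(36190*(5243 + 21799)) = -4342799/36190/27042 = -4342799/36190*1/27042 = -4342799/978649980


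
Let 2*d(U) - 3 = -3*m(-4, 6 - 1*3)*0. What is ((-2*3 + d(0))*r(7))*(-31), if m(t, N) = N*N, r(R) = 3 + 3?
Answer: 837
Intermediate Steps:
r(R) = 6
m(t, N) = N²
d(U) = 3/2 (d(U) = 3/2 + (-3*(6 - 1*3)²*0)/2 = 3/2 + (-3*(6 - 3)²*0)/2 = 3/2 + (-3*3²*0)/2 = 3/2 + (-3*9*0)/2 = 3/2 + (-27*0)/2 = 3/2 + (½)*0 = 3/2 + 0 = 3/2)
((-2*3 + d(0))*r(7))*(-31) = ((-2*3 + 3/2)*6)*(-31) = ((-6 + 3/2)*6)*(-31) = -9/2*6*(-31) = -27*(-31) = 837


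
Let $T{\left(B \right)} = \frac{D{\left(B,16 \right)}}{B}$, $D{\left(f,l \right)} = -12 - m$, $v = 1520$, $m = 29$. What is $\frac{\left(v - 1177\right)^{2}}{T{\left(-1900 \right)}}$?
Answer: $\frac{223533100}{41} \approx 5.452 \cdot 10^{6}$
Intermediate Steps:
$D{\left(f,l \right)} = -41$ ($D{\left(f,l \right)} = -12 - 29 = -41$)
$T{\left(B \right)} = - \frac{41}{B}$
$\frac{\left(v - 1177\right)^{2}}{T{\left(-1900 \right)}} = \frac{\left(1520 - 1177\right)^{2}}{\left(-41\right) \frac{1}{-1900}} = \frac{343^{2}}{\left(-41\right) \left(- \frac{1}{1900}\right)} = \frac{117649}{\frac{41}{1900}} = 117649 \cdot \frac{1900}{41} = \frac{223533100}{41}$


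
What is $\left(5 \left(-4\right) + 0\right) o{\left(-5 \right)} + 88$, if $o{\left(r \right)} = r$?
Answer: $188$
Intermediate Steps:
$\left(5 \left(-4\right) + 0\right) o{\left(-5 \right)} + 88 = \left(5 \left(-4\right) + 0\right) \left(-5\right) + 88 = \left(-20 + 0\right) \left(-5\right) + 88 = \left(-20\right) \left(-5\right) + 88 = 100 + 88 = 188$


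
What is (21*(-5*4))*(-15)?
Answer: 6300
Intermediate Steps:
(21*(-5*4))*(-15) = (21*(-20))*(-15) = -420*(-15) = 6300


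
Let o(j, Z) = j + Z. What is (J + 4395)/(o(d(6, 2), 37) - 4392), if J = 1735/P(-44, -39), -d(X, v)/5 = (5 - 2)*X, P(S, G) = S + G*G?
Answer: -1298630/1313053 ≈ -0.98902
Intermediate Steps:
P(S, G) = S + G²
d(X, v) = -15*X (d(X, v) = -5*(5 - 2)*X = -15*X)
J = 1735/1477 (J = 1735/(-44 + (-39)²) = 1735/(-44 + 1521) = 1735/1477 ≈ 1.1747)
o(j, Z) = Z + j
(J + 4395)/(o(d(6, 2), 37) - 4392) = (1735/1477 + 4395)/((37 - 15*6) - 4392) = 6493150/(1477*((37 - 90) - 4392)) = 6493150/(1477*(-53 - 4392)) = (6493150/1477)/(-4445) = (6493150/1477)*(-1/4445) = -1298630/1313053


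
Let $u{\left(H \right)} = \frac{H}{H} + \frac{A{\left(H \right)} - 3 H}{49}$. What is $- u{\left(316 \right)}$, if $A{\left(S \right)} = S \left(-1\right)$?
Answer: $\frac{1215}{49} \approx 24.796$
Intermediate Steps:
$A{\left(S \right)} = - S$
$u{\left(H \right)} = 1 - \frac{4 H}{49}$ ($u{\left(H \right)} = \frac{H}{H} + \frac{- H - 3 H}{49} = 1 + - 4 H \frac{1}{49} = 1 - \frac{4 H}{49}$)
$- u{\left(316 \right)} = - (1 - \frac{1264}{49}) = \left(-1\right) \left(- \frac{1215}{49}\right) = \frac{1215}{49}$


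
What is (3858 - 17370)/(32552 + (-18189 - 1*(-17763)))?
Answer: -6756/16063 ≈ -0.42059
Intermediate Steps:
(3858 - 17370)/(32552 + (-18189 - 1*(-17763))) = -13512/(32552 + (-18189 + 17763)) = -13512/(32552 - 426) = -13512/32126 = -13512*1/32126 = -6756/16063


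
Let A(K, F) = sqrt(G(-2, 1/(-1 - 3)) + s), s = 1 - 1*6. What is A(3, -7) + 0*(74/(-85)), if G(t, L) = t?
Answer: I*sqrt(7) ≈ 2.6458*I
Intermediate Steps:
s = -5 (s = 1 - 6 = -5)
A(K, F) = I*sqrt(7) (A(K, F) = sqrt(-2 - 5) = sqrt(-7) = I*sqrt(7))
A(3, -7) + 0*(74/(-85)) = I*sqrt(7) + 0*(74/(-85)) = I*sqrt(7) + 0*(74*(-1/85)) = I*sqrt(7) + 0*(-74/85) = I*sqrt(7) + 0 = I*sqrt(7)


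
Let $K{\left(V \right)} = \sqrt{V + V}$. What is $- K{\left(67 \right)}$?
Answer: $- \sqrt{134} \approx -11.576$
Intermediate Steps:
$K{\left(V \right)} = \sqrt{2} \sqrt{V}$ ($K{\left(V \right)} = \sqrt{2 V} = \sqrt{2} \sqrt{V}$)
$- K{\left(67 \right)} = - \sqrt{2} \sqrt{67} = - \sqrt{134}$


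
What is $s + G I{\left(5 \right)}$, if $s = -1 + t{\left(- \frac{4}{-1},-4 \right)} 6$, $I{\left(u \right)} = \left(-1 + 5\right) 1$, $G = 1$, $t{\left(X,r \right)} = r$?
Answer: $-21$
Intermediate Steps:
$I{\left(u \right)} = 4$ ($I{\left(u \right)} = 4 \cdot 1 = 4$)
$s = -25$ ($s = -1 - 24 = -25$)
$s + G I{\left(5 \right)} = -25 + 1 \cdot 4 = -25 + 4 = -21$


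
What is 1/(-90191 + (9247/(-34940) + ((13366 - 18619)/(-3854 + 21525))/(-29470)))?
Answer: -1819550708780/164107579508035937 ≈ -1.1088e-5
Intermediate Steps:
1/(-90191 + (9247/(-34940) + ((13366 - 18619)/(-3854 + 21525))/(-29470))) = 1/(-90191 + (9247*(-1/34940) - 5253/17671*(-1/29470))) = 1/(-90191 + (-9247/34940 - 5253*1/17671*(-1/29470))) = 1/(-90191 + (-9247/34940 - 5253/17671*(-1/29470))) = 1/(-90191 + (-9247/34940 + 5253/520764370)) = 1/(-90191 - 481532458957/1819550708780) = 1/(-164107579508035937/1819550708780) = -1819550708780/164107579508035937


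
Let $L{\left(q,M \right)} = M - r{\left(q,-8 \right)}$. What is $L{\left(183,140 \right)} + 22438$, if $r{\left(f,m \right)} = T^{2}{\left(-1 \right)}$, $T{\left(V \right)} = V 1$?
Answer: $22577$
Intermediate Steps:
$T{\left(V \right)} = V$
$r{\left(f,m \right)} = 1$ ($r{\left(f,m \right)} = \left(-1\right)^{2} = 1$)
$L{\left(q,M \right)} = -1 + M$ ($L{\left(q,M \right)} = M - 1 = -1 + M$)
$L{\left(183,140 \right)} + 22438 = \left(-1 + 140\right) + 22438 = 139 + 22438 = 22577$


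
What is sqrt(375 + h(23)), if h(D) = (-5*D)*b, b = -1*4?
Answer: sqrt(835) ≈ 28.896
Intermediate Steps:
b = -4
h(D) = 20*D (h(D) = -5*D*(-4) = 20*D)
sqrt(375 + h(23)) = sqrt(375 + 20*23) = sqrt(375 + 460) = sqrt(835)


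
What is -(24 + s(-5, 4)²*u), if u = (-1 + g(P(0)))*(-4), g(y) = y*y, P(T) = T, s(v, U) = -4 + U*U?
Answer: -600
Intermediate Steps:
s(v, U) = -4 + U²
g(y) = y²
u = 4 (u = (-1 + 0²)*(-4) = (-1 + 0)*(-4) = -1*(-4) = 4)
-(24 + s(-5, 4)²*u) = -(24 + (-4 + 4²)²*4) = -(24 + (-4 + 16)²*4) = -(24 + 12²*4) = -(24 + 144*4) = -(24 + 576) = -1*600 = -600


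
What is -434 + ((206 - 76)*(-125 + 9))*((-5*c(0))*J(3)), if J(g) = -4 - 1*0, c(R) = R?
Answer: -434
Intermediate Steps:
J(g) = -4 (J(g) = -4 + 0 = -4)
-434 + ((206 - 76)*(-125 + 9))*((-5*c(0))*J(3)) = -434 + ((206 - 76)*(-125 + 9))*(-5*0*(-4)) = -434 + (130*(-116))*(0*(-4)) = -434 - 15080*0 = -434 + 0 = -434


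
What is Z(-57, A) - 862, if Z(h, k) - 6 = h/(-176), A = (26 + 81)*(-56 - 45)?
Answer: -150599/176 ≈ -855.68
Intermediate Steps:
A = -10807 (A = 107*(-101) = -10807)
Z(h, k) = 6 - h/176 (Z(h, k) = 6 + h/(-176) = 6 + h*(-1/176) = 6 - h/176)
Z(-57, A) - 862 = (6 - 1/176*(-57)) - 862 = (6 + 57/176) - 862 = 1113/176 - 862 = -150599/176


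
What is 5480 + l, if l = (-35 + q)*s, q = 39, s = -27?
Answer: 5372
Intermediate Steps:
l = -108 (l = (-35 + 39)*(-27) = 4*(-27) = -108)
5480 + l = 5480 - 108 = 5372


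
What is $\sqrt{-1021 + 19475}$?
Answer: $\sqrt{18454} \approx 135.85$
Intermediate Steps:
$\sqrt{-1021 + 19475} = \sqrt{18454}$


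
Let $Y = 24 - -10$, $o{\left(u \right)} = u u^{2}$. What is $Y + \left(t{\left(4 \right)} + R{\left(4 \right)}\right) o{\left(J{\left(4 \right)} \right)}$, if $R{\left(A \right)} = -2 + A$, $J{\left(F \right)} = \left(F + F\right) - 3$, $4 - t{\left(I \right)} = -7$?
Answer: $1659$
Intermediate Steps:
$t{\left(I \right)} = 11$ ($t{\left(I \right)} = 4 - -7 = 4 + 7 = 11$)
$J{\left(F \right)} = -3 + 2 F$ ($J{\left(F \right)} = 2 F - 3 = -3 + 2 F$)
$o{\left(u \right)} = u^{3}$
$Y = 34$ ($Y = 24 + 10 = 34$)
$Y + \left(t{\left(4 \right)} + R{\left(4 \right)}\right) o{\left(J{\left(4 \right)} \right)} = 34 + \left(11 + \left(-2 + 4\right)\right) \left(-3 + 2 \cdot 4\right)^{3} = 34 + \left(11 + 2\right) \left(-3 + 8\right)^{3} = 34 + 13 \cdot 5^{3} = 34 + 13 \cdot 125 = 34 + 1625 = 1659$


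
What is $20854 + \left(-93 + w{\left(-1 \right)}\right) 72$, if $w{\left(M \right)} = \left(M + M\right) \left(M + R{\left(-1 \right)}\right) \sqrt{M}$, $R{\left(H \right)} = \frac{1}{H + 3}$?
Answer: $14158 + 72 i \approx 14158.0 + 72.0 i$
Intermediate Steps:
$R{\left(H \right)} = \frac{1}{3 + H}$
$w{\left(M \right)} = 2 M^{\frac{3}{2}} \left(\frac{1}{2} + M\right)$ ($w{\left(M \right)} = \left(M + M\right) \left(M + \frac{1}{3 - 1}\right) \sqrt{M} = 2 M \left(M + \frac{1}{2}\right) \sqrt{M} = 2 M \left(\frac{1}{2} + M\right) \sqrt{M} = 2 M^{\frac{3}{2}} \left(\frac{1}{2} + M\right)$)
$20854 + \left(-93 + w{\left(-1 \right)}\right) 72 = 20854 + \left(-93 + \left(-1\right)^{\frac{3}{2}} \left(1 + 2 \left(-1\right)\right)\right) 72 = 20854 + \left(-93 + - i \left(1 - 2\right)\right) 72 = 20854 + \left(-93 + - i \left(-1\right)\right) 72 = 20854 + \left(-93 + i\right) 72 = 20854 - \left(6696 - 72 i\right) = 14158 + 72 i$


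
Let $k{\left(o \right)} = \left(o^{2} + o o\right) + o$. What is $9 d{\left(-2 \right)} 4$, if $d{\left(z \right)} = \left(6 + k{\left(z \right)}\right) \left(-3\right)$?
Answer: $-1296$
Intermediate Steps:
$k{\left(o \right)} = o + 2 o^{2}$ ($k{\left(o \right)} = \left(o^{2} + o^{2}\right) + o = 2 o^{2} + o = o + 2 o^{2}$)
$d{\left(z \right)} = -18 - 3 z \left(1 + 2 z\right)$ ($d{\left(z \right)} = \left(6 + z \left(1 + 2 z\right)\right) \left(-3\right) = -18 - 3 z \left(1 + 2 z\right)$)
$9 d{\left(-2 \right)} 4 = 9 \left(-18 - - 6 \left(1 + 2 \left(-2\right)\right)\right) 4 = 9 \left(-18 - - 6 \left(1 - 4\right)\right) 4 = 9 \left(-18 - \left(-6\right) \left(-3\right)\right) 4 = 9 \left(-18 - 18\right) 4 = 9 \left(-36\right) 4 = \left(-324\right) 4 = -1296$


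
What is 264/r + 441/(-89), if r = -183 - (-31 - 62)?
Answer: -10531/1335 ≈ -7.8884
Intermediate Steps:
r = -90 (r = -183 - 1*(-93) = -183 + 93 = -90)
264/r + 441/(-89) = 264/(-90) + 441/(-89) = 264*(-1/90) + 441*(-1/89) = -44/15 - 441/89 = -10531/1335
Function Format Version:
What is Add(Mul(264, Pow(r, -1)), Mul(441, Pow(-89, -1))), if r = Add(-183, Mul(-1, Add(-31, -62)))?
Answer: Rational(-10531, 1335) ≈ -7.8884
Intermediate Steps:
r = -90 (r = Add(-183, Mul(-1, -93)) = Add(-183, 93) = -90)
Add(Mul(264, Pow(r, -1)), Mul(441, Pow(-89, -1))) = Add(Mul(264, Pow(-90, -1)), Mul(441, Pow(-89, -1))) = Add(Mul(264, Rational(-1, 90)), Mul(441, Rational(-1, 89))) = Add(Rational(-44, 15), Rational(-441, 89)) = Rational(-10531, 1335)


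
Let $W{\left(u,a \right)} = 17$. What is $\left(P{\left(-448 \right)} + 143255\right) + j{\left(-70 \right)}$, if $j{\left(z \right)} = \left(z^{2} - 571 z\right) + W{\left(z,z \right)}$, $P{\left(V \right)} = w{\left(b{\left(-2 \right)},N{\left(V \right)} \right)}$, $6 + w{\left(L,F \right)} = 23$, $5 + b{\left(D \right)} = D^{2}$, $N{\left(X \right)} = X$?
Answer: $188159$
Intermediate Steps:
$b{\left(D \right)} = -5 + D^{2}$
$w{\left(L,F \right)} = 17$ ($w{\left(L,F \right)} = -6 + 23 = 17$)
$P{\left(V \right)} = 17$
$j{\left(z \right)} = 17 + z^{2} - 571 z$ ($j{\left(z \right)} = \left(z^{2} - 571 z\right) + 17 = 17 + z^{2} - 571 z$)
$\left(P{\left(-448 \right)} + 143255\right) + j{\left(-70 \right)} = \left(17 + 143255\right) + \left(17 + \left(-70\right)^{2} - -39970\right) = 143272 + \left(17 + 4900 + 39970\right) = 143272 + 44887 = 188159$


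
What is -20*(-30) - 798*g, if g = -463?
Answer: 370074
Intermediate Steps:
-20*(-30) - 798*g = -20*(-30) - 798*(-463) = 600 + 369474 = 370074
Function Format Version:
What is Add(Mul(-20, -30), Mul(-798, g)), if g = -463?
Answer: 370074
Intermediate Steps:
Add(Mul(-20, -30), Mul(-798, g)) = Add(Mul(-20, -30), Mul(-798, -463)) = Add(600, 369474) = 370074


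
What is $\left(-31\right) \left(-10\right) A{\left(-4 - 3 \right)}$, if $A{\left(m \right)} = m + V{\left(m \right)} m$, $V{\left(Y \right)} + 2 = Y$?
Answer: $17360$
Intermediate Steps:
$V{\left(Y \right)} = -2 + Y$
$A{\left(m \right)} = m + m \left(-2 + m\right)$ ($A{\left(m \right)} = m + \left(-2 + m\right) m = m + m \left(-2 + m\right)$)
$\left(-31\right) \left(-10\right) A{\left(-4 - 3 \right)} = \left(-31\right) \left(-10\right) \left(-4 - 3\right) \left(-1 - 7\right) = 310 \left(- 7 \left(-1 - 7\right)\right) = 310 \left(\left(-7\right) \left(-8\right)\right) = 310 \cdot 56 = 17360$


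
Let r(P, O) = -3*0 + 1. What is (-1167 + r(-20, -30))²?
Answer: 1359556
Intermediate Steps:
r(P, O) = 1 (r(P, O) = 0 + 1 = 1)
(-1167 + r(-20, -30))² = (-1167 + 1)² = (-1166)² = 1359556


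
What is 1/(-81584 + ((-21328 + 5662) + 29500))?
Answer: -1/67750 ≈ -1.4760e-5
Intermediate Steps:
1/(-81584 + ((-21328 + 5662) + 29500)) = 1/(-81584 + (-15666 + 29500)) = 1/(-81584 + 13834) = 1/(-67750) = -1/67750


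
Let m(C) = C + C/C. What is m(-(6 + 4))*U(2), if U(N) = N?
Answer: -18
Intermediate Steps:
m(C) = 1 + C (m(C) = C + 1 = 1 + C)
m(-(6 + 4))*U(2) = (1 - (6 + 4))*2 = (1 - 1*10)*2 = (1 - 10)*2 = -9*2 = -18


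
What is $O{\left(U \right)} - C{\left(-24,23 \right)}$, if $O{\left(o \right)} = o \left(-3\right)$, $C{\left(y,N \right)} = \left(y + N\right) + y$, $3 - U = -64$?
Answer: $-176$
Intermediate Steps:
$U = 67$ ($U = 3 - -64 = 3 + 64 = 67$)
$C{\left(y,N \right)} = N + 2 y$ ($C{\left(y,N \right)} = \left(N + y\right) + y = N + 2 y$)
$O{\left(o \right)} = - 3 o$
$O{\left(U \right)} - C{\left(-24,23 \right)} = \left(-3\right) 67 - \left(23 + 2 \left(-24\right)\right) = -201 - \left(23 - 48\right) = -201 - -25 = -201 + 25 = -176$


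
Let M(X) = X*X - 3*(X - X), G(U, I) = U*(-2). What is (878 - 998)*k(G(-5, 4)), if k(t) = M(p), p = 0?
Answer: 0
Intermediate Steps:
G(U, I) = -2*U
M(X) = X² (M(X) = X² - 3*0 = X² + 0 = X²)
k(t) = 0 (k(t) = 0² = 0)
(878 - 998)*k(G(-5, 4)) = (878 - 998)*0 = -120*0 = 0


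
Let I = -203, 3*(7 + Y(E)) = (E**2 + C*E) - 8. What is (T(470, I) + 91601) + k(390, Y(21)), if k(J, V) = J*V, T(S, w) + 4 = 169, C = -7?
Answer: 126216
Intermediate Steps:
Y(E) = -29/3 - 7*E/3 + E**2/3 (Y(E) = -7 + ((E**2 - 7*E) - 8)/3 = -7 + (-8 + E**2 - 7*E)/3 = -7 + (-8/3 - 7*E/3 + E**2/3) = -29/3 - 7*E/3 + E**2/3)
T(S, w) = 165 (T(S, w) = -4 + 169 = 165)
(T(470, I) + 91601) + k(390, Y(21)) = (165 + 91601) + 390*(-29/3 - 7/3*21 + (1/3)*21**2) = 91766 + 390*(-29/3 - 49 + (1/3)*441) = 91766 + 390*(-29/3 - 49 + 147) = 91766 + 390*(265/3) = 91766 + 34450 = 126216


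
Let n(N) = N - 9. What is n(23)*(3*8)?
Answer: 336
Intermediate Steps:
n(N) = -9 + N
n(23)*(3*8) = (-9 + 23)*(3*8) = 14*24 = 336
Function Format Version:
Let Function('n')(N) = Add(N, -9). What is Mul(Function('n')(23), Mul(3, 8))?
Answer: 336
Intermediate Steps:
Function('n')(N) = Add(-9, N)
Mul(Function('n')(23), Mul(3, 8)) = Mul(Add(-9, 23), Mul(3, 8)) = Mul(14, 24) = 336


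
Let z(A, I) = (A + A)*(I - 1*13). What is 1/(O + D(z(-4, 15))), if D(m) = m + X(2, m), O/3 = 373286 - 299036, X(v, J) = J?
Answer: 1/222718 ≈ 4.4900e-6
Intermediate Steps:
z(A, I) = 2*A*(-13 + I) (z(A, I) = (2*A)*(I - 13) = (2*A)*(-13 + I) = 2*A*(-13 + I))
O = 222750 (O = 3*(373286 - 299036) = 3*74250 = 222750)
D(m) = 2*m (D(m) = m + m = 2*m)
1/(O + D(z(-4, 15))) = 1/(222750 + 2*(2*(-4)*(-13 + 15))) = 1/(222750 + 2*(2*(-4)*2)) = 1/(222750 + 2*(-16)) = 1/(222750 - 32) = 1/222718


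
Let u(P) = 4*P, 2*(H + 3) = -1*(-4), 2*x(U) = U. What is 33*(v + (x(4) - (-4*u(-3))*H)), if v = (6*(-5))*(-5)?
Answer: 6600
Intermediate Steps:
x(U) = U/2
H = -1 (H = -3 + (-1*(-4))/2 = -3 + (½)*4 = -3 + 2 = -1)
v = 150 (v = -30*(-5) = 150)
33*(v + (x(4) - (-4*u(-3))*H)) = 33*(150 + ((½)*4 - (-16*(-3))*(-1))) = 33*(150 + (2 - (-4*(-12))*(-1))) = 33*(150 + (2 - 48*(-1))) = 33*(150 + (2 - 1*(-48))) = 33*(150 + (2 + 48)) = 33*(150 + 50) = 33*200 = 6600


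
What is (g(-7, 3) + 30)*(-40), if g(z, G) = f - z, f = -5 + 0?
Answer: -1280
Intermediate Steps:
f = -5
g(z, G) = -5 - z
(g(-7, 3) + 30)*(-40) = ((-5 - 1*(-7)) + 30)*(-40) = ((-5 + 7) + 30)*(-40) = (2 + 30)*(-40) = 32*(-40) = -1280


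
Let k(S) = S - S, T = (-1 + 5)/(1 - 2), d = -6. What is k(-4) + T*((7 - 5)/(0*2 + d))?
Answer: 4/3 ≈ 1.3333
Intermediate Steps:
T = -4 (T = 4/(-1) = 4*(-1) = -4)
k(S) = 0
k(-4) + T*((7 - 5)/(0*2 + d)) = 0 - 4*(7 - 5)/(0*2 - 6) = 0 - 8/(0 - 6) = 0 - 8/(-6) = 0 - 8*(-1)/6 = 0 - 4*(-⅓) = 0 + 4/3 = 4/3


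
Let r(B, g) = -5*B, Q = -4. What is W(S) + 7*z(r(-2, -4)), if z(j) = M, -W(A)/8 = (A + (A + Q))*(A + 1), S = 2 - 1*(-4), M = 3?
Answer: -427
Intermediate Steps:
S = 6 (S = 2 + 4 = 6)
W(A) = -8*(1 + A)*(-4 + 2*A) (W(A) = -8*(A + (A - 4))*(A + 1) = -8*(A + (-4 + A))*(1 + A) = -8*(-4 + 2*A)*(1 + A) = -8*(1 + A)*(-4 + 2*A))
z(j) = 3
W(S) + 7*z(r(-2, -4)) = (32 - 16*6² + 16*6) + 7*3 = (32 - 16*36 + 96) + 21 = (32 - 576 + 96) + 21 = -448 + 21 = -427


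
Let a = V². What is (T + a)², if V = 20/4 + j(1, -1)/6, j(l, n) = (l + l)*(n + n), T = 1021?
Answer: 87572164/81 ≈ 1.0811e+6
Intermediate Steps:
j(l, n) = 4*l*n (j(l, n) = (2*l)*(2*n) = 4*l*n)
V = 13/3 (V = 20/4 + (4*1*(-1))/6 = 20*(¼) - 4*⅙ = 5 - ⅔ = 13/3 ≈ 4.3333)
a = 169/9 (a = (13/3)² = 169/9 ≈ 18.778)
(T + a)² = (1021 + 169/9)² = (9358/9)² = 87572164/81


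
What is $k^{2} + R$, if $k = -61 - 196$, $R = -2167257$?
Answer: $-2101208$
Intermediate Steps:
$k = -257$
$k^{2} + R = \left(-257\right)^{2} - 2167257 = 66049 - 2167257 = -2101208$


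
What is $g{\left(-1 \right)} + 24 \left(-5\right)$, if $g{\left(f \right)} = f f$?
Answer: $-119$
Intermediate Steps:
$g{\left(f \right)} = f^{2}$
$g{\left(-1 \right)} + 24 \left(-5\right) = \left(-1\right)^{2} + 24 \left(-5\right) = 1 - 120 = -119$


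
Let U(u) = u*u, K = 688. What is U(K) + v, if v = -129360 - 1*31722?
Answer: 312262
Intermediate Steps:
v = -161082 (v = -129360 - 31722 = -161082)
U(u) = u²
U(K) + v = 688² - 161082 = 473344 - 161082 = 312262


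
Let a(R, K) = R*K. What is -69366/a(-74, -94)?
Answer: -34683/3478 ≈ -9.9721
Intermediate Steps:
a(R, K) = K*R
-69366/a(-74, -94) = -69366/((-94*(-74))) = -69366/6956 = -69366*1/6956 = -34683/3478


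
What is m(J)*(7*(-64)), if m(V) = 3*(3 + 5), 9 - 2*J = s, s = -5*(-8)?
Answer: -10752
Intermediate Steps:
s = 40
J = -31/2 (J = 9/2 - ½*40 = 9/2 - 20 = -31/2 ≈ -15.500)
m(V) = 24 (m(V) = 3*8 = 24)
m(J)*(7*(-64)) = 24*(7*(-64)) = 24*(-448) = -10752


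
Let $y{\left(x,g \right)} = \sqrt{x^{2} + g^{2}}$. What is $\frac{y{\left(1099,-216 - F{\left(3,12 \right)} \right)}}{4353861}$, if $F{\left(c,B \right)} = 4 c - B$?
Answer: $\frac{\sqrt{1254457}}{4353861} \approx 0.00025725$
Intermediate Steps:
$F{\left(c,B \right)} = - B + 4 c$
$y{\left(x,g \right)} = \sqrt{g^{2} + x^{2}}$
$\frac{y{\left(1099,-216 - F{\left(3,12 \right)} \right)}}{4353861} = \frac{\sqrt{\left(-216 - \left(\left(-1\right) 12 + 4 \cdot 3\right)\right)^{2} + 1099^{2}}}{4353861} = \sqrt{\left(-216 - \left(-12 + 12\right)\right)^{2} + 1207801} \cdot \frac{1}{4353861} = \sqrt{\left(-216 - 0\right)^{2} + 1207801} \cdot \frac{1}{4353861} = \sqrt{\left(-216 + 0\right)^{2} + 1207801} \cdot \frac{1}{4353861} = \sqrt{\left(-216\right)^{2} + 1207801} \cdot \frac{1}{4353861} = \sqrt{46656 + 1207801} \cdot \frac{1}{4353861} = \sqrt{1254457} \cdot \frac{1}{4353861} = \frac{\sqrt{1254457}}{4353861}$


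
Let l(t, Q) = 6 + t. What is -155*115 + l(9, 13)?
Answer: -17810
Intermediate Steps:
-155*115 + l(9, 13) = -155*115 + (6 + 9) = -17825 + 15 = -17810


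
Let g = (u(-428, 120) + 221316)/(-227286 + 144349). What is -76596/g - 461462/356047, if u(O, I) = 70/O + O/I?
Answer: 3630088141646892454/126470099399071 ≈ 28703.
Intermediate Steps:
g = -355206193/133113885 (g = ((70/(-428) - 428/120) + 221316)/(-227286 + 144349) = ((70*(-1/428) - 428*1/120) + 221316)/(-82937) = ((-35/214 - 107/30) + 221316)*(-1/82937) = (-5987/1605 + 221316)*(-1/82937) = (355206193/1605)*(-1/82937) = -355206193/133113885 ≈ -2.6684)
-76596/g - 461462/356047 = -76596/(-355206193/133113885) - 461462/356047 = -76596*(-133113885/355206193) - 461462*1/356047 = 10195991135460/355206193 - 461462/356047 = 3630088141646892454/126470099399071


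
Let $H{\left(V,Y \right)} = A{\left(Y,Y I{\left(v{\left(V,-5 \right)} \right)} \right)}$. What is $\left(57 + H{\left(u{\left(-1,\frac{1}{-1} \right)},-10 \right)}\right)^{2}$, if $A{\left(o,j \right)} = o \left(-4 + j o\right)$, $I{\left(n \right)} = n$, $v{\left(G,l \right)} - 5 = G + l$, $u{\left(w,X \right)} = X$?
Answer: $1203409$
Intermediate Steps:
$v{\left(G,l \right)} = 5 + G + l$ ($v{\left(G,l \right)} = 5 + \left(G + l\right) = 5 + G + l$)
$H{\left(V,Y \right)} = Y \left(-4 + V Y^{2}\right)$ ($H{\left(V,Y \right)} = Y \left(-4 + Y \left(5 + V - 5\right) Y\right) = Y \left(-4 + Y V Y\right) = Y \left(-4 + V Y Y\right) = Y \left(-4 + V Y^{2}\right)$)
$\left(57 + H{\left(u{\left(-1,\frac{1}{-1} \right)},-10 \right)}\right)^{2} = \left(57 - 10 \left(-4 + \frac{\left(-10\right)^{2}}{-1}\right)\right)^{2} = \left(57 - 10 \left(-4 - 100\right)\right)^{2} = \left(57 - -1040\right)^{2} = \left(57 + 1040\right)^{2} = 1097^{2} = 1203409$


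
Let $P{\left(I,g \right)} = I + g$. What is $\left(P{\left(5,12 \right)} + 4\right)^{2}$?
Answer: $441$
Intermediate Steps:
$\left(P{\left(5,12 \right)} + 4\right)^{2} = \left(\left(5 + 12\right) + 4\right)^{2} = \left(17 + 4\right)^{2} = 21^{2} = 441$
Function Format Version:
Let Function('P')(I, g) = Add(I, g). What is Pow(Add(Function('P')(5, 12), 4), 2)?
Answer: 441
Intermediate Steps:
Pow(Add(Function('P')(5, 12), 4), 2) = Pow(Add(Add(5, 12), 4), 2) = Pow(Add(17, 4), 2) = Pow(21, 2) = 441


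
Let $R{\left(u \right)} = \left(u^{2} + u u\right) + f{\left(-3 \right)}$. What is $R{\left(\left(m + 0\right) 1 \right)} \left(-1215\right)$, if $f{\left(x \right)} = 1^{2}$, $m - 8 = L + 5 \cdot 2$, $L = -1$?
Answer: $-703485$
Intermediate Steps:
$m = 17$ ($m = 8 + \left(-1 + 5 \cdot 2\right) = 8 + \left(-1 + 10\right) = 8 + 9 = 17$)
$f{\left(x \right)} = 1$
$R{\left(u \right)} = 1 + 2 u^{2}$ ($R{\left(u \right)} = \left(u^{2} + u u\right) + 1 = \left(u^{2} + u^{2}\right) + 1 = 2 u^{2} + 1 = 1 + 2 u^{2}$)
$R{\left(\left(m + 0\right) 1 \right)} \left(-1215\right) = \left(1 + 2 \left(\left(17 + 0\right) 1\right)^{2}\right) \left(-1215\right) = \left(1 + 2 \left(17 \cdot 1\right)^{2}\right) \left(-1215\right) = \left(1 + 2 \cdot 17^{2}\right) \left(-1215\right) = \left(1 + 2 \cdot 289\right) \left(-1215\right) = \left(1 + 578\right) \left(-1215\right) = 579 \left(-1215\right) = -703485$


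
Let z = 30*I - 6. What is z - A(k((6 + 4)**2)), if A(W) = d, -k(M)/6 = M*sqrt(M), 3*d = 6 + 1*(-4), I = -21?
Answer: -1910/3 ≈ -636.67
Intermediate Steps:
d = 2/3 (d = (6 + 1*(-4))/3 = (6 - 4)/3 = (1/3)*2 = 2/3 ≈ 0.66667)
k(M) = -6*M**(3/2) (k(M) = -6*M*sqrt(M) = -6*M**(3/2))
A(W) = 2/3
z = -636 (z = 30*(-21) - 6 = -630 - 6 = -636)
z - A(k((6 + 4)**2)) = -636 - 1*2/3 = -636 - 2/3 = -1910/3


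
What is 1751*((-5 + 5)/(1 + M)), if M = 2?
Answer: 0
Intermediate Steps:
1751*((-5 + 5)/(1 + M)) = 1751*((-5 + 5)/(1 + 2)) = 1751*(0/3) = 1751*(0*(⅓)) = 1751*0 = 0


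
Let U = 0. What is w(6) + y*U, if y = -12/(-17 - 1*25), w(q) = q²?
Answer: 36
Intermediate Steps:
y = 2/7 (y = -12/(-17 - 25) = -12/(-42) = -12*(-1/42) = 2/7 ≈ 0.28571)
w(6) + y*U = 6² + (2/7)*0 = 36 + 0 = 36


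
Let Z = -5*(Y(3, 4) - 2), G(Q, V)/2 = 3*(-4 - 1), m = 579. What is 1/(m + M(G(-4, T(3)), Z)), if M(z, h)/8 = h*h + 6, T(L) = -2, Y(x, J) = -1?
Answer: 1/2427 ≈ 0.00041203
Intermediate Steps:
G(Q, V) = -30 (G(Q, V) = 2*(3*(-4 - 1)) = 2*(3*(-5)) = 2*(-15) = -30)
Z = 15 (Z = -5*(-1 - 2) = -5*(-3) = 15)
M(z, h) = 48 + 8*h² (M(z, h) = 8*(h*h + 6) = 8*(h² + 6) = 8*(6 + h²) = 48 + 8*h²)
1/(m + M(G(-4, T(3)), Z)) = 1/(579 + (48 + 8*15²)) = 1/(579 + (48 + 8*225)) = 1/(579 + (48 + 1800)) = 1/(579 + 1848) = 1/2427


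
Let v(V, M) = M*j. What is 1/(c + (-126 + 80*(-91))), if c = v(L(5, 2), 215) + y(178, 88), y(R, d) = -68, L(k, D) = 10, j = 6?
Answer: -1/6184 ≈ -0.00016171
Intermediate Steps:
v(V, M) = 6*M (v(V, M) = M*6 = 6*M)
c = 1222 (c = 6*215 - 68 = 1290 - 68 = 1222)
1/(c + (-126 + 80*(-91))) = 1/(1222 + (-126 + 80*(-91))) = 1/(1222 + (-126 - 7280)) = 1/(1222 - 7406) = 1/(-6184) = -1/6184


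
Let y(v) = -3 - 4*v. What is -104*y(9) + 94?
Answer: 4150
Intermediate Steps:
-104*y(9) + 94 = -104*(-3 - 4*9) + 94 = -104*(-3 - 36) + 94 = -104*(-39) + 94 = 4056 + 94 = 4150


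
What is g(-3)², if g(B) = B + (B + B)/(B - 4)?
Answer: 225/49 ≈ 4.5918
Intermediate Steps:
g(B) = B + 2*B/(-4 + B) (g(B) = B + (2*B)/(-4 + B) = B + 2*B/(-4 + B))
g(-3)² = (-3*(-2 - 3)/(-4 - 3))² = (-3*(-5)/(-7))² = (-3*(-⅐)*(-5))² = (-15/7)² = 225/49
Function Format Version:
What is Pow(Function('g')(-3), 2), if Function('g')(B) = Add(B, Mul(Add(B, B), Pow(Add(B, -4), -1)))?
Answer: Rational(225, 49) ≈ 4.5918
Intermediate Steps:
Function('g')(B) = Add(B, Mul(2, B, Pow(Add(-4, B), -1))) (Function('g')(B) = Add(B, Mul(Mul(2, B), Pow(Add(-4, B), -1))) = Add(B, Mul(2, B, Pow(Add(-4, B), -1))))
Pow(Function('g')(-3), 2) = Pow(Mul(-3, Pow(Add(-4, -3), -1), Add(-2, -3)), 2) = Pow(Mul(-3, Pow(-7, -1), -5), 2) = Pow(Mul(-3, Rational(-1, 7), -5), 2) = Pow(Rational(-15, 7), 2) = Rational(225, 49)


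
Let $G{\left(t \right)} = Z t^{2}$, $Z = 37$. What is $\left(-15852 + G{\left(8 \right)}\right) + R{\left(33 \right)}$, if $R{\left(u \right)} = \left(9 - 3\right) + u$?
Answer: $-13445$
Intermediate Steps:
$G{\left(t \right)} = 37 t^{2}$
$R{\left(u \right)} = 6 + u$
$\left(-15852 + G{\left(8 \right)}\right) + R{\left(33 \right)} = \left(-15852 + 37 \cdot 8^{2}\right) + \left(6 + 33\right) = \left(-15852 + 37 \cdot 64\right) + 39 = \left(-15852 + 2368\right) + 39 = -13484 + 39 = -13445$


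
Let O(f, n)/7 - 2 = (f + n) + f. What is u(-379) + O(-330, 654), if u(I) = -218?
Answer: -246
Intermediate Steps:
O(f, n) = 14 + 7*n + 14*f (O(f, n) = 14 + 7*((f + n) + f) = 14 + 7*(n + 2*f) = 14 + (7*n + 14*f) = 14 + 7*n + 14*f)
u(-379) + O(-330, 654) = -218 + (14 + 7*654 + 14*(-330)) = -218 + (14 + 4578 - 4620) = -218 - 28 = -246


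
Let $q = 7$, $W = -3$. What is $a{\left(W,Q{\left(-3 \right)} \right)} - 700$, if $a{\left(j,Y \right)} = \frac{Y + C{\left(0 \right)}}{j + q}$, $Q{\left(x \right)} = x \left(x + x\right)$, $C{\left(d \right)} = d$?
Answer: $- \frac{1391}{2} \approx -695.5$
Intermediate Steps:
$Q{\left(x \right)} = 2 x^{2}$ ($Q{\left(x \right)} = x 2 x = 2 x^{2}$)
$a{\left(j,Y \right)} = \frac{Y}{7 + j}$ ($a{\left(j,Y \right)} = \frac{Y + 0}{j + 7} = \frac{Y}{7 + j}$)
$a{\left(W,Q{\left(-3 \right)} \right)} - 700 = \frac{2 \left(-3\right)^{2}}{7 - 3} - 700 = \frac{2 \cdot 9}{4} - 700 = 18 \cdot \frac{1}{4} - 700 = \frac{9}{2} - 700 = - \frac{1391}{2}$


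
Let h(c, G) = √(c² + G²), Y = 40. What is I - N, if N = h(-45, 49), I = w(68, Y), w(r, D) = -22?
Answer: -22 - √4426 ≈ -88.528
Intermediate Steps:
h(c, G) = √(G² + c²)
I = -22
N = √4426 (N = √(49² + (-45)²) = √(2401 + 2025) = √4426 ≈ 66.528)
I - N = -22 - √4426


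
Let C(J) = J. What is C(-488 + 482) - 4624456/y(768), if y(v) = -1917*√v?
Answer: -6 + 578057*√3/11502 ≈ 81.048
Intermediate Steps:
C(-488 + 482) - 4624456/y(768) = (-488 + 482) - 4624456*(-√3/92016) = -6 - 4624456*(-√3/92016) = -6 - (-578057)*√3/11502 = -6 + 578057*√3/11502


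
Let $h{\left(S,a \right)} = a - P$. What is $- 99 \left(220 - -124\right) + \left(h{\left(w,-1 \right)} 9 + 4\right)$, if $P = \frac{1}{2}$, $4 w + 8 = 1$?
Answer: $- \frac{68131}{2} \approx -34066.0$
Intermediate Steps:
$w = - \frac{7}{4}$ ($w = -2 + \frac{1}{4} \cdot 1 = -2 + \frac{1}{4} = - \frac{7}{4} \approx -1.75$)
$P = \frac{1}{2} \approx 0.5$
$h{\left(S,a \right)} = - \frac{1}{2} + a$ ($h{\left(S,a \right)} = a - \frac{1}{2} = - \frac{1}{2} + a$)
$- 99 \left(220 - -124\right) + \left(h{\left(w,-1 \right)} 9 + 4\right) = - 99 \left(220 - -124\right) + \left(\left(- \frac{1}{2} - 1\right) 9 + 4\right) = - 99 \left(220 + 124\right) + \left(\left(- \frac{3}{2}\right) 9 + 4\right) = \left(-99\right) 344 + \left(- \frac{27}{2} + 4\right) = -34056 - \frac{19}{2} = - \frac{68131}{2}$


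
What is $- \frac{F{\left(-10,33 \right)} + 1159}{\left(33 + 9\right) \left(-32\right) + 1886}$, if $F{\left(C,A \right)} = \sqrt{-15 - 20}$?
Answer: $- \frac{1159}{542} - \frac{i \sqrt{35}}{542} \approx -2.1384 - 0.010915 i$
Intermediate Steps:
$F{\left(C,A \right)} = i \sqrt{35}$ ($F{\left(C,A \right)} = \sqrt{-35} = i \sqrt{35}$)
$- \frac{F{\left(-10,33 \right)} + 1159}{\left(33 + 9\right) \left(-32\right) + 1886} = - \frac{i \sqrt{35} + 1159}{\left(33 + 9\right) \left(-32\right) + 1886} = - \frac{1159 + i \sqrt{35}}{42 \left(-32\right) + 1886} = - \frac{1159 + i \sqrt{35}}{-1344 + 1886} = - \frac{1159 + i \sqrt{35}}{542} = - (\frac{1159}{542} + \frac{i \sqrt{35}}{542}) = - \frac{1159}{542} - \frac{i \sqrt{35}}{542}$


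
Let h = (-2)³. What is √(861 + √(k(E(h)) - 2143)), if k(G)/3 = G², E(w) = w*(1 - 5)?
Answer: √(861 + √929) ≈ 29.858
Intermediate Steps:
h = -8
E(w) = -4*w (E(w) = w*(-4) = -4*w)
k(G) = 3*G²
√(861 + √(k(E(h)) - 2143)) = √(861 + √(3*(-4*(-8))² - 2143)) = √(861 + √(3*32² - 2143)) = √(861 + √(3*1024 - 2143)) = √(861 + √(3072 - 2143)) = √(861 + √929)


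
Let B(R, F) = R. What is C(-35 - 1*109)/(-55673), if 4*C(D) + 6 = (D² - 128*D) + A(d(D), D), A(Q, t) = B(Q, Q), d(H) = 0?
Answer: -19581/111346 ≈ -0.17586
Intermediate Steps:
A(Q, t) = Q
C(D) = -3/2 - 32*D + D²/4 (C(D) = -3/2 + ((D² - 128*D) + 0)/4 = -3/2 + (D² - 128*D)/4 = -3/2 + (-32*D + D²/4) = -3/2 - 32*D + D²/4)
C(-35 - 1*109)/(-55673) = (-3/2 - 32*(-35 - 1*109) + (-35 - 1*109)²/4)/(-55673) = (-3/2 - 32*(-35 - 109) + (-35 - 109)²/4)*(-1/55673) = (-3/2 - 32*(-144) + (¼)*(-144)²)*(-1/55673) = (-3/2 + 4608 + (¼)*20736)*(-1/55673) = (-3/2 + 4608 + 5184)*(-1/55673) = (19581/2)*(-1/55673) = -19581/111346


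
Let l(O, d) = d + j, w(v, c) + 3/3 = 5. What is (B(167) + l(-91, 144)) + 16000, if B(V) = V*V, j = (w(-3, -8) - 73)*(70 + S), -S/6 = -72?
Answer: 9395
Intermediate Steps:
S = 432 (S = -6*(-72) = 432)
w(v, c) = 4 (w(v, c) = -1 + 5 = 4)
j = -34638 (j = (4 - 73)*(70 + 432) = -69*502 = -34638)
l(O, d) = -34638 + d (l(O, d) = d - 34638 = -34638 + d)
B(V) = V²
(B(167) + l(-91, 144)) + 16000 = (167² + (-34638 + 144)) + 16000 = (27889 - 34494) + 16000 = -6605 + 16000 = 9395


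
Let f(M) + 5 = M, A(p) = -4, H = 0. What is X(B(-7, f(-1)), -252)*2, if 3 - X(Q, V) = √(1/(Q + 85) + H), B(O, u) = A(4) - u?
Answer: 6 - 2*√87/87 ≈ 5.7856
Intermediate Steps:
f(M) = -5 + M
B(O, u) = -4 - u
X(Q, V) = 3 - √(1/(85 + Q)) (X(Q, V) = 3 - √(1/(Q + 85) + 0) = 3 - √(1/(85 + Q) + 0) = 3 - √(1/(85 + Q)))
X(B(-7, f(-1)), -252)*2 = (3 - √(1/(85 + (-4 - (-5 - 1)))))*2 = (3 - √(1/(85 + (-4 - 1*(-6)))))*2 = (3 - √(1/(85 + (-4 + 6))))*2 = (3 - √(1/(85 + 2)))*2 = (3 - √(1/87))*2 = (3 - √87/87)*2 = 6 - 2*√87/87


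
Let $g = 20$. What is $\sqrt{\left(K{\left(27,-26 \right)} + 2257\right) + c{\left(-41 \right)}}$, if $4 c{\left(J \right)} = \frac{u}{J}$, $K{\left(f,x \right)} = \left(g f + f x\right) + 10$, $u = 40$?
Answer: $\frac{\sqrt{3538095}}{41} \approx 45.878$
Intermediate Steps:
$K{\left(f,x \right)} = 10 + 20 f + f x$ ($K{\left(f,x \right)} = \left(20 f + f x\right) + 10 = 10 + 20 f + f x$)
$c{\left(J \right)} = \frac{10}{J}$ ($c{\left(J \right)} = \frac{40 \frac{1}{J}}{4} = \frac{10}{J}$)
$\sqrt{\left(K{\left(27,-26 \right)} + 2257\right) + c{\left(-41 \right)}} = \sqrt{\left(\left(10 + 20 \cdot 27 + 27 \left(-26\right)\right) + 2257\right) + \frac{10}{-41}} = \sqrt{\left(\left(10 + 540 - 702\right) + 2257\right) + 10 \left(- \frac{1}{41}\right)} = \sqrt{\left(-152 + 2257\right) - \frac{10}{41}} = \sqrt{2105 - \frac{10}{41}} = \sqrt{\frac{86295}{41}} = \frac{\sqrt{3538095}}{41}$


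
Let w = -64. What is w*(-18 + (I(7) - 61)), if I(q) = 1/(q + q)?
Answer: 35360/7 ≈ 5051.4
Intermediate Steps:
I(q) = 1/(2*q)
w*(-18 + (I(7) - 61)) = -64*(-18 + ((½)/7 - 61)) = -64*(-18 + ((½)*(⅐) - 61)) = -64*(-18 + (1/14 - 61)) = -64*(-18 - 853/14) = -64*(-1105/14) = 35360/7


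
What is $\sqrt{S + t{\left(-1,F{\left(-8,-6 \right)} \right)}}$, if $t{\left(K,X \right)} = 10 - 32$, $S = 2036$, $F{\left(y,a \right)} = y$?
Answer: $\sqrt{2014} \approx 44.878$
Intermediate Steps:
$t{\left(K,X \right)} = -22$
$\sqrt{S + t{\left(-1,F{\left(-8,-6 \right)} \right)}} = \sqrt{2036 - 22} = \sqrt{2014}$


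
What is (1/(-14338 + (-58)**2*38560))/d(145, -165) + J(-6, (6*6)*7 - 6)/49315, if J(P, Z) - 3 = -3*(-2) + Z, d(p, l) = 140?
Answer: 61660083913/11924576659200 ≈ 0.0051708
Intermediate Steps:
J(P, Z) = 9 + Z (J(P, Z) = 3 + (-3*(-2) + Z) = 3 + (6 + Z) = 9 + Z)
(1/(-14338 + (-58)**2*38560))/d(145, -165) + J(-6, (6*6)*7 - 6)/49315 = (1/(-14338 + (-58)**2*38560))/140 + (9 + ((6*6)*7 - 6))/49315 = ((1/38560)/(-14338 + 3364))*(1/140) + (9 + (36*7 - 6))*(1/49315) = ((1/38560)/(-10974))*(1/140) + (9 + (252 - 6))*(1/49315) = -1/10974*1/38560*(1/140) + (9 + 246)*(1/49315) = -1/423157440*1/140 + 255*(1/49315) = -1/59242041600 + 51/9863 = 61660083913/11924576659200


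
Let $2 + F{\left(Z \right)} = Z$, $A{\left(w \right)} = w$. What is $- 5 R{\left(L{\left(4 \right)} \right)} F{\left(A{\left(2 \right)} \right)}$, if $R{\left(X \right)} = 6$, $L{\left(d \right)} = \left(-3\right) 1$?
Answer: $0$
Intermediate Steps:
$L{\left(d \right)} = -3$
$F{\left(Z \right)} = -2 + Z$
$- 5 R{\left(L{\left(4 \right)} \right)} F{\left(A{\left(2 \right)} \right)} = \left(-5\right) 6 \left(-2 + 2\right) = \left(-30\right) 0 = 0$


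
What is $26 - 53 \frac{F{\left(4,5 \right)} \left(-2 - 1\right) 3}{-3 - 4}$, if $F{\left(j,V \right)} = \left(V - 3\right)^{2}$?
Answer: $- \frac{1726}{7} \approx -246.57$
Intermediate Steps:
$F{\left(j,V \right)} = \left(-3 + V\right)^{2}$
$26 - 53 \frac{F{\left(4,5 \right)} \left(-2 - 1\right) 3}{-3 - 4} = 26 - 53 \frac{\left(-3 + 5\right)^{2} \left(-2 - 1\right) 3}{-3 - 4} = 26 - 53 \frac{2^{2} \left(\left(-3\right) 3\right)}{-7} = 26 - 53 \cdot 4 \left(-9\right) \left(- \frac{1}{7}\right) = 26 - 53 \left(\left(-36\right) \left(- \frac{1}{7}\right)\right) = 26 - \frac{1908}{7} = - \frac{1726}{7}$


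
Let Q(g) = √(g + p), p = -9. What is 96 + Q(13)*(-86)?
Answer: -76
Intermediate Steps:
Q(g) = √(-9 + g) (Q(g) = √(g - 9) = √(-9 + g))
96 + Q(13)*(-86) = 96 + √(-9 + 13)*(-86) = 96 + √4*(-86) = 96 + 2*(-86) = 96 - 172 = -76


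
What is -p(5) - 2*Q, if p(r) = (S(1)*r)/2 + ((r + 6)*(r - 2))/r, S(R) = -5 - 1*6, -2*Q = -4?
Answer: 169/10 ≈ 16.900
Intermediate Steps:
Q = 2 (Q = -½*(-4) = 2)
S(R) = -11 (S(R) = -5 - 6 = -11)
p(r) = -11*r/2 + (-2 + r)*(6 + r)/r (p(r) = -11*r/2 + ((r + 6)*(r - 2))/r = -11*r*(½) + ((6 + r)*(-2 + r))/r = -11*r/2 + ((-2 + r)*(6 + r))/r = -11*r/2 + (-2 + r)*(6 + r)/r)
-p(5) - 2*Q = -(4 - 12/5 - 9/2*5) - 2*2 = -(4 - 12*⅕ - 45/2) - 4 = -(4 - 12/5 - 45/2) - 4 = -1*(-209/10) - 4 = 209/10 - 4 = 169/10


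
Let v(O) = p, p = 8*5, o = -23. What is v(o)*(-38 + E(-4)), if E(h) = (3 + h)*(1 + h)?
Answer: -1400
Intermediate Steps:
E(h) = (1 + h)*(3 + h)
p = 40
v(O) = 40
v(o)*(-38 + E(-4)) = 40*(-38 + (3 + (-4)² + 4*(-4))) = 40*(-38 + (3 + 16 - 16)) = 40*(-38 + 3) = 40*(-35) = -1400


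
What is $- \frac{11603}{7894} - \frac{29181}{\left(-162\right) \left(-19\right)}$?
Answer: $- \frac{22172404}{2024811} \approx -10.95$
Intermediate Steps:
$- \frac{11603}{7894} - \frac{29181}{\left(-162\right) \left(-19\right)} = \left(-11603\right) \frac{1}{7894} - \frac{29181}{3078} = - \frac{11603}{7894} - \frac{9727}{1026} = - \frac{22172404}{2024811}$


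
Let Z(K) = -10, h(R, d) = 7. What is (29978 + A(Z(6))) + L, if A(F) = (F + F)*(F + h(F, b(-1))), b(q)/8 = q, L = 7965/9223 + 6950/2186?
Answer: 302845993752/10080739 ≈ 30042.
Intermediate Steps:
L = 40755670/10080739 (L = 7965*(1/9223) + 6950*(1/2186) = 7965/9223 + 3475/1093 = 40755670/10080739 ≈ 4.0429)
b(q) = 8*q
A(F) = 2*F*(7 + F) (A(F) = (F + F)*(F + 7) = (2*F)*(7 + F) = 2*F*(7 + F))
(29978 + A(Z(6))) + L = (29978 + 2*(-10)*(7 - 10)) + 40755670/10080739 = (29978 + 2*(-10)*(-3)) + 40755670/10080739 = (29978 + 60) + 40755670/10080739 = 30038 + 40755670/10080739 = 302845993752/10080739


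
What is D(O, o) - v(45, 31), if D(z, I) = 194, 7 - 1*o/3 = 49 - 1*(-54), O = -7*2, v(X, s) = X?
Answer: 149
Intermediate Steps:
O = -14
o = -288 (o = 21 - 3*(49 - 1*(-54)) = 21 - 3*(49 + 54) = 21 - 3*103 = 21 - 309 = -288)
D(O, o) - v(45, 31) = 194 - 1*45 = 194 - 45 = 149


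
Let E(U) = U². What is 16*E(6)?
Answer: 576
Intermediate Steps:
16*E(6) = 16*6² = 16*36 = 576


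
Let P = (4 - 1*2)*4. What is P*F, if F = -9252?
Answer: -74016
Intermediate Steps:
P = 8 (P = (4 - 2)*4 = 2*4 = 8)
P*F = 8*(-9252) = -74016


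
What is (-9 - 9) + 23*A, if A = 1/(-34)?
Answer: -635/34 ≈ -18.676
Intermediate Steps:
A = -1/34 ≈ -0.029412
(-9 - 9) + 23*A = (-9 - 9) + 23*(-1/34) = -18 - 23/34 = -635/34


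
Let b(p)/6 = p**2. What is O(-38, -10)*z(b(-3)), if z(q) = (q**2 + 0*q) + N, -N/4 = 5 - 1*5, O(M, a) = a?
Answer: -29160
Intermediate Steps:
b(p) = 6*p**2
N = 0 (N = -4*(5 - 1*5) = -4*(5 - 5) = -4*0 = 0)
z(q) = q**2 (z(q) = (q**2 + 0*q) + 0 = (q**2 + 0) + 0 = q**2 + 0 = q**2)
O(-38, -10)*z(b(-3)) = -10*(6*(-3)**2)**2 = -10*(6*9)**2 = -10*54**2 = -10*2916 = -29160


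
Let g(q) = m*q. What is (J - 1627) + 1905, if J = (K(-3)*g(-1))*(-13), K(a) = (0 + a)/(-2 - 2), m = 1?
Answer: 1151/4 ≈ 287.75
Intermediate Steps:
K(a) = -a/4 (K(a) = a/(-4) = a*(-¼) = -a/4)
g(q) = q (g(q) = 1*q = q)
J = 39/4 (J = (-¼*(-3)*(-1))*(-13) = ((¾)*(-1))*(-13) = -¾*(-13) = 39/4 ≈ 9.7500)
(J - 1627) + 1905 = (39/4 - 1627) + 1905 = -6469/4 + 1905 = 1151/4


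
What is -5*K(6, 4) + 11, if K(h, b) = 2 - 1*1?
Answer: 6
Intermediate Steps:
K(h, b) = 1 (K(h, b) = 2 - 1 = 1)
-5*K(6, 4) + 11 = -5*1 + 11 = -5 + 11 = 6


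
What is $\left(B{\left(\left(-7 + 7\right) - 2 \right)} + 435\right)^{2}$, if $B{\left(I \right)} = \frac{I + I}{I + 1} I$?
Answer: $182329$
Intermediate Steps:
$B{\left(I \right)} = \frac{2 I^{2}}{1 + I}$ ($B{\left(I \right)} = \frac{2 I}{1 + I} I = \frac{2 I^{2}}{1 + I}$)
$\left(B{\left(\left(-7 + 7\right) - 2 \right)} + 435\right)^{2} = \left(\frac{2 \left(\left(-7 + 7\right) - 2\right)^{2}}{1 + \left(\left(-7 + 7\right) - 2\right)} + 435\right)^{2} = \left(\frac{2 \left(0 - 2\right)^{2}}{1 + \left(0 - 2\right)} + 435\right)^{2} = \left(\frac{2 \left(-2\right)^{2}}{1 - 2} + 435\right)^{2} = \left(2 \cdot 4 \frac{1}{-1} + 435\right)^{2} = \left(2 \cdot 4 \left(-1\right) + 435\right)^{2} = \left(-8 + 435\right)^{2} = 427^{2} = 182329$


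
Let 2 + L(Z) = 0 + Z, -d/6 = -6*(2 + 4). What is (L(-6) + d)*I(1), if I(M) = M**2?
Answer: 208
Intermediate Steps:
d = 216 (d = -(-36)*(2 + 4) = -(-36)*6 = -6*(-36) = 216)
L(Z) = -2 + Z (L(Z) = -2 + (0 + Z) = -2 + Z)
(L(-6) + d)*I(1) = ((-2 - 6) + 216)*1**2 = (-8 + 216)*1 = 208*1 = 208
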